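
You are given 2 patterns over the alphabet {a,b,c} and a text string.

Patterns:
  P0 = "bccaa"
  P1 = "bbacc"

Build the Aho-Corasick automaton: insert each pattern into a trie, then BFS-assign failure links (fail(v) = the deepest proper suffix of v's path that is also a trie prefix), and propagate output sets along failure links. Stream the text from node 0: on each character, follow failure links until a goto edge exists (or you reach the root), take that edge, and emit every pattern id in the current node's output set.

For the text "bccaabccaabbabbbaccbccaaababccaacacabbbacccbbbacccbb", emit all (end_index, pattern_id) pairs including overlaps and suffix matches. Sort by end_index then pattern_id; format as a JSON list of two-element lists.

Construct AC machine:
Trie (insert patterns):
  n0 'ε': b→1
  n1 'b': b→6 c→2
  n2 'bc': c→3
  n3 'bcc': a→4
  n4 'bcca': a→5
  n5 'bccaa': ·  ←P0
  n6 'bb': a→7
  n7 'bba': c→8
  n8 'bbac': c→9
  n9 'bbacc': ·  ←P1

Failure links (BFS by depth):
  fail(1) 'b': from fail(0)=0 chase 'b': 0 ⇒ 0;  out=∅∪out(0)=∅
  fail(2) 'bc': from fail(1)=0 chase 'c': 0 ⇒ 0;  out=∅∪out(0)=∅
  fail(6) 'bb': from fail(1)=0 chase 'b': 0 ⇒ 1;  out=∅∪out(1)=∅
  fail(3) 'bcc': from fail(2)=0 chase 'c': 0 ⇒ 0;  out=∅∪out(0)=∅
  fail(7) 'bba': from fail(6)=1 chase 'a': 1→0 ⇒ 0;  out=∅∪out(0)=∅
  fail(4) 'bcca': from fail(3)=0 chase 'a': 0 ⇒ 0;  out=∅∪out(0)=∅
  fail(8) 'bbac': from fail(7)=0 chase 'c': 0 ⇒ 0;  out=∅∪out(0)=∅
  fail(5) 'bccaa': from fail(4)=0 chase 'a': 0 ⇒ 0;  out={0}∪out(0)={0}
  fail(9) 'bbacc': from fail(8)=0 chase 'c': 0 ⇒ 0;  out={1}∪out(0)={1}

Text stream:
[0] read 'b'  n0⇒n1
[1] read 'c'  n1⇒n2
[2] read 'c'  n2⇒n3
[3] read 'a'  n3⇒n4
[4] read 'a'  n4⇒n5  emit P0@[0:4]
[5] read 'b'  n5⇒n1 ·f
[6] read 'c'  n1⇒n2
[7] read 'c'  n2⇒n3
[8] read 'a'  n3⇒n4
[9] read 'a'  n4⇒n5  emit P0@[5:9]
[10] read 'b'  n5⇒n1 ·f
[11] read 'b'  n1⇒n6
[12] read 'a'  n6⇒n7
[13] read 'b'  n7⇒n1 ·f
[14] read 'b'  n1⇒n6
[15] read 'b'  n6⇒n6 ·f
[16] read 'a'  n6⇒n7
[17] read 'c'  n7⇒n8
[18] read 'c'  n8⇒n9  emit P1@[14:18]
[19] read 'b'  n9⇒n1 ·f
[20] read 'c'  n1⇒n2
[21] read 'c'  n2⇒n3
[22] read 'a'  n3⇒n4
[23] read 'a'  n4⇒n5  emit P0@[19:23]
[24] read 'a'  n5⇒n0 ·f
[25] read 'b'  n0⇒n1
[26] read 'a'  n1⇒n0 ·f
[27] read 'b'  n0⇒n1
[28] read 'c'  n1⇒n2
[29] read 'c'  n2⇒n3
[30] read 'a'  n3⇒n4
[31] read 'a'  n4⇒n5  emit P0@[27:31]
[32] read 'c'  n5⇒n0 ·f
[33] read 'a'  n0⇒n0
[34] read 'c'  n0⇒n0
[35] read 'a'  n0⇒n0
[36] read 'b'  n0⇒n1
[37] read 'b'  n1⇒n6
[38] read 'b'  n6⇒n6 ·f
[39] read 'a'  n6⇒n7
[40] read 'c'  n7⇒n8
[41] read 'c'  n8⇒n9  emit P1@[37:41]
[42] read 'c'  n9⇒n0 ·f
[43] read 'b'  n0⇒n1
[44] read 'b'  n1⇒n6
[45] read 'b'  n6⇒n6 ·f
[46] read 'a'  n6⇒n7
[47] read 'c'  n7⇒n8
[48] read 'c'  n8⇒n9  emit P1@[44:48]
[49] read 'c'  n9⇒n0 ·f
[50] read 'b'  n0⇒n1
[51] read 'b'  n1⇒n6

Matches: [[4,0],[9,0],[18,1],[23,0],[31,0],[41,1],[48,1]]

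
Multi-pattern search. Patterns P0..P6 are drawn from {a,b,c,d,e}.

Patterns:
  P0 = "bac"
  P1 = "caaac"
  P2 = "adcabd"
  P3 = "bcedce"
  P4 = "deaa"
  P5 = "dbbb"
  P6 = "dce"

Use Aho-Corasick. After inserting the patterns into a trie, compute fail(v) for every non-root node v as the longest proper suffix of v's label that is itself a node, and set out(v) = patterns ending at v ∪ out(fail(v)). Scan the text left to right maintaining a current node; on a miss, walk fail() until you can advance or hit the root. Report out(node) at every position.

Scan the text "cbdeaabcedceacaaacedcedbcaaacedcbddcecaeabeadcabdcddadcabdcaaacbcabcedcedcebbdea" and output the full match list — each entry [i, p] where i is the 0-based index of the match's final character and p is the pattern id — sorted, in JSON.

Build automaton:
Trie (insert patterns):
  n0 'ε': a→9 b→1 c→4 d→20
  n1 'b': a→2 c→15
  n2 'ba': c→3
  n3 'bac': ·  [P0 ends]
  n4 'c': a→5
  n5 'ca': a→6
  n6 'caa': a→7
  n7 'caaa': c→8
  n8 'caaac': ·  [P1 ends]
  n9 'a': d→10
  n10 'ad': c→11
  n11 'adc': a→12
  n12 'adca': b→13
  n13 'adcab': d→14
  n14 'adcabd': ·  [P2 ends]
  n15 'bc': e→16
  n16 'bce': d→17
  n17 'bced': c→18
  n18 'bcedc': e→19
  n19 'bcedce': ·  [P3 ends]
  n20 'd': b→24 c→27 e→21
  n21 'de': a→22
  n22 'dea': a→23
  n23 'deaa': ·  [P4 ends]
  n24 'db': b→25
  n25 'dbb': b→26
  n26 'dbbb': ·  [P5 ends]
  n27 'dc': e→28
  n28 'dce': ·  [P6 ends]

Failure links (BFS by depth):
  fail(1) 'b': from fail(0)=0 chase 'b': 0 ⇒ 0;  out=∅∪out(0)=∅
  fail(4) 'c': from fail(0)=0 chase 'c': 0 ⇒ 0;  out=∅∪out(0)=∅
  fail(9) 'a': from fail(0)=0 chase 'a': 0 ⇒ 0;  out=∅∪out(0)=∅
  fail(20) 'd': from fail(0)=0 chase 'd': 0 ⇒ 0;  out=∅∪out(0)=∅
  fail(2) 'ba': from fail(1)=0 chase 'a': 0 ⇒ 9;  out=∅∪out(9)=∅
  fail(5) 'ca': from fail(4)=0 chase 'a': 0 ⇒ 9;  out=∅∪out(9)=∅
  fail(10) 'ad': from fail(9)=0 chase 'd': 0 ⇒ 20;  out=∅∪out(20)=∅
  fail(15) 'bc': from fail(1)=0 chase 'c': 0 ⇒ 4;  out=∅∪out(4)=∅
  fail(21) 'de': from fail(20)=0 chase 'e': 0 ⇒ 0;  out=∅∪out(0)=∅
  fail(24) 'db': from fail(20)=0 chase 'b': 0 ⇒ 1;  out=∅∪out(1)=∅
  fail(27) 'dc': from fail(20)=0 chase 'c': 0 ⇒ 4;  out=∅∪out(4)=∅
  fail(3) 'bac': from fail(2)=9 chase 'c': 9→0 ⇒ 4;  out={0}∪out(4)={0}
  fail(6) 'caa': from fail(5)=9 chase 'a': 9→0 ⇒ 9;  out=∅∪out(9)=∅
  fail(11) 'adc': from fail(10)=20 chase 'c': 20 ⇒ 27;  out=∅∪out(27)=∅
  fail(16) 'bce': from fail(15)=4 chase 'e': 4→0 ⇒ 0;  out=∅∪out(0)=∅
  fail(22) 'dea': from fail(21)=0 chase 'a': 0 ⇒ 9;  out=∅∪out(9)=∅
  fail(25) 'dbb': from fail(24)=1 chase 'b': 1→0 ⇒ 1;  out=∅∪out(1)=∅
  fail(28) 'dce': from fail(27)=4 chase 'e': 4→0 ⇒ 0;  out={6}∪out(0)={6}
  fail(7) 'caaa': from fail(6)=9 chase 'a': 9→0 ⇒ 9;  out=∅∪out(9)=∅
  fail(12) 'adca': from fail(11)=27 chase 'a': 27→4 ⇒ 5;  out=∅∪out(5)=∅
  fail(17) 'bced': from fail(16)=0 chase 'd': 0 ⇒ 20;  out=∅∪out(20)=∅
  fail(23) 'deaa': from fail(22)=9 chase 'a': 9→0 ⇒ 9;  out={4}∪out(9)={4}
  fail(26) 'dbbb': from fail(25)=1 chase 'b': 1→0 ⇒ 1;  out={5}∪out(1)={5}
  fail(8) 'caaac': from fail(7)=9 chase 'c': 9→0 ⇒ 4;  out={1}∪out(4)={1}
  fail(13) 'adcab': from fail(12)=5 chase 'b': 5→9→0 ⇒ 1;  out=∅∪out(1)=∅
  fail(18) 'bcedc': from fail(17)=20 chase 'c': 20 ⇒ 27;  out=∅∪out(27)=∅
  fail(14) 'adcabd': from fail(13)=1 chase 'd': 1→0 ⇒ 20;  out={2}∪out(20)={2}
  fail(19) 'bcedce': from fail(18)=27 chase 'e': 27 ⇒ 28;  out={3}∪out(28)={3,6}

Text stream:
pos 0 'c': at 4
pos 1 'b': at 1 (via fail)
pos 2 'd': at 20 (via fail)
pos 3 'e': at 21
pos 4 'a': at 22
pos 5 'a': at 23  ** P4@[2:5]
pos 6 'b': at 1 (via fail)
pos 7 'c': at 15
pos 8 'e': at 16
pos 9 'd': at 17
pos 10 'c': at 18
pos 11 'e': at 19  ** P3@[6:11],P6@[9:11]
pos 12 'a': at 9 (via fail)
pos 13 'c': at 4 (via fail)
pos 14 'a': at 5
pos 15 'a': at 6
pos 16 'a': at 7
pos 17 'c': at 8  ** P1@[13:17]
pos 18 'e': at 0 (via fail)
pos 19 'd': at 20
pos 20 'c': at 27
pos 21 'e': at 28  ** P6@[19:21]
pos 22 'd': at 20 (via fail)
pos 23 'b': at 24
pos 24 'c': at 15 (via fail)
pos 25 'a': at 5 (via fail)
pos 26 'a': at 6
pos 27 'a': at 7
pos 28 'c': at 8  ** P1@[24:28]
pos 29 'e': at 0 (via fail)
pos 30 'd': at 20
pos 31 'c': at 27
pos 32 'b': at 1 (via fail)
pos 33 'd': at 20 (via fail)
pos 34 'd': at 20 (via fail)
pos 35 'c': at 27
pos 36 'e': at 28  ** P6@[34:36]
pos 37 'c': at 4 (via fail)
pos 38 'a': at 5
pos 39 'e': at 0 (via fail)
pos 40 'a': at 9
pos 41 'b': at 1 (via fail)
pos 42 'e': at 0 (via fail)
pos 43 'a': at 9
pos 44 'd': at 10
pos 45 'c': at 11
pos 46 'a': at 12
pos 47 'b': at 13
pos 48 'd': at 14  ** P2@[43:48]
pos 49 'c': at 27 (via fail)
pos 50 'd': at 20 (via fail)
pos 51 'd': at 20 (via fail)
pos 52 'a': at 9 (via fail)
pos 53 'd': at 10
pos 54 'c': at 11
pos 55 'a': at 12
pos 56 'b': at 13
pos 57 'd': at 14  ** P2@[52:57]
pos 58 'c': at 27 (via fail)
pos 59 'a': at 5 (via fail)
pos 60 'a': at 6
pos 61 'a': at 7
pos 62 'c': at 8  ** P1@[58:62]
pos 63 'b': at 1 (via fail)
pos 64 'c': at 15
pos 65 'a': at 5 (via fail)
pos 66 'b': at 1 (via fail)
pos 67 'c': at 15
pos 68 'e': at 16
pos 69 'd': at 17
pos 70 'c': at 18
pos 71 'e': at 19  ** P3@[66:71],P6@[69:71]
pos 72 'd': at 20 (via fail)
pos 73 'c': at 27
pos 74 'e': at 28  ** P6@[72:74]
pos 75 'b': at 1 (via fail)
pos 76 'b': at 1 (via fail)
pos 77 'd': at 20 (via fail)
pos 78 'e': at 21
pos 79 'a': at 22

All matches (sorted): [[5,4],[11,3],[11,6],[17,1],[21,6],[28,1],[36,6],[48,2],[57,2],[62,1],[71,3],[71,6],[74,6]]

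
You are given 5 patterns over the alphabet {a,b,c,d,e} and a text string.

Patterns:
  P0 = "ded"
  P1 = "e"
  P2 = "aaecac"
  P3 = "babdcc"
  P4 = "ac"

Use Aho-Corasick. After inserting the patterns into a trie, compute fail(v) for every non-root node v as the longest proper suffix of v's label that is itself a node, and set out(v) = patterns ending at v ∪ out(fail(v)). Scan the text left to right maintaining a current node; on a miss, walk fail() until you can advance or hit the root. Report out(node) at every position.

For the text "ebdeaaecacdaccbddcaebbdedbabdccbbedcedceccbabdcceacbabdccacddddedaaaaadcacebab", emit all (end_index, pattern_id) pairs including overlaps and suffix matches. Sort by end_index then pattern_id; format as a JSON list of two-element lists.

Build automaton:
Trie (insert patterns):
  0='ε' goto a→5 b→11 d→1 e→4
  1='d' goto e→2
  2='de' goto d→3
  3='ded' goto ·  [P0 ends]
  4='e' goto ·  [P1 ends]
  5='a' goto a→6 c→17
  6='aa' goto e→7
  7='aae' goto c→8
  8='aaec' goto a→9
  9='aaeca' goto c→10
  10='aaecac' goto ·  [P2 ends]
  11='b' goto a→12
  12='ba' goto b→13
  13='bab' goto d→14
  14='babd' goto c→15
  15='babdc' goto c→16
  16='babdcc' goto ·  [P3 ends]
  17='ac' goto ·  [P4 ends]

Failure links (BFS by depth):
  n1('d'): parent n0 fail=0; on 'd' 0 → fail=0;  out ∅∪∅=∅
  n4('e'): parent n0 fail=0; on 'e' 0 → fail=0;  out {1}∪∅={1}
  n5('a'): parent n0 fail=0; on 'a' 0 → fail=0;  out ∅∪∅=∅
  n11('b'): parent n0 fail=0; on 'b' 0 → fail=0;  out ∅∪∅=∅
  n2('de'): parent n1 fail=0; on 'e' 0 → fail=4;  out ∅∪{1}={1}
  n6('aa'): parent n5 fail=0; on 'a' 0 → fail=5;  out ∅∪∅=∅
  n12('ba'): parent n11 fail=0; on 'a' 0 → fail=5;  out ∅∪∅=∅
  n17('ac'): parent n5 fail=0; on 'c' 0 → fail=0;  out {4}∪∅={4}
  n3('ded'): parent n2 fail=4; on 'd' 4→0 → fail=1;  out {0}∪∅={0}
  n7('aae'): parent n6 fail=5; on 'e' 5→0 → fail=4;  out ∅∪{1}={1}
  n13('bab'): parent n12 fail=5; on 'b' 5→0 → fail=11;  out ∅∪∅=∅
  n8('aaec'): parent n7 fail=4; on 'c' 4→0 → fail=0;  out ∅∪∅=∅
  n14('babd'): parent n13 fail=11; on 'd' 11→0 → fail=1;  out ∅∪∅=∅
  n9('aaeca'): parent n8 fail=0; on 'a' 0 → fail=5;  out ∅∪∅=∅
  n15('babdc'): parent n14 fail=1; on 'c' 1→0 → fail=0;  out ∅∪∅=∅
  n10('aaecac'): parent n9 fail=5; on 'c' 5 → fail=17;  out {2}∪{4}={2,4}
  n16('babdcc'): parent n15 fail=0; on 'c' 0 → fail=0;  out {3}∪∅={3}

Text stream:
pos 0 'e': at 4  emit P1@[0:0]
pos 1 'b': at 11 (fail-walked)
pos 2 'd': at 1 (fail-walked)
pos 3 'e': at 2  emit P1@[3:3]
pos 4 'a': at 5 (fail-walked)
pos 5 'a': at 6
pos 6 'e': at 7  emit P1@[6:6]
pos 7 'c': at 8
pos 8 'a': at 9
pos 9 'c': at 10  emit P2@[4:9],P4@[8:9]
pos 10 'd': at 1 (fail-walked)
pos 11 'a': at 5 (fail-walked)
pos 12 'c': at 17  emit P4@[11:12]
pos 13 'c': at 0 (fail-walked)
pos 14 'b': at 11
pos 15 'd': at 1 (fail-walked)
pos 16 'd': at 1 (fail-walked)
pos 17 'c': at 0 (fail-walked)
pos 18 'a': at 5
pos 19 'e': at 4 (fail-walked)  emit P1@[19:19]
pos 20 'b': at 11 (fail-walked)
pos 21 'b': at 11 (fail-walked)
pos 22 'd': at 1 (fail-walked)
pos 23 'e': at 2  emit P1@[23:23]
pos 24 'd': at 3  emit P0@[22:24]
pos 25 'b': at 11 (fail-walked)
pos 26 'a': at 12
pos 27 'b': at 13
pos 28 'd': at 14
pos 29 'c': at 15
pos 30 'c': at 16  emit P3@[25:30]
pos 31 'b': at 11 (fail-walked)
pos 32 'b': at 11 (fail-walked)
pos 33 'e': at 4 (fail-walked)  emit P1@[33:33]
pos 34 'd': at 1 (fail-walked)
pos 35 'c': at 0 (fail-walked)
pos 36 'e': at 4  emit P1@[36:36]
pos 37 'd': at 1 (fail-walked)
pos 38 'c': at 0 (fail-walked)
pos 39 'e': at 4  emit P1@[39:39]
pos 40 'c': at 0 (fail-walked)
pos 41 'c': at 0
pos 42 'b': at 11
pos 43 'a': at 12
pos 44 'b': at 13
pos 45 'd': at 14
pos 46 'c': at 15
pos 47 'c': at 16  emit P3@[42:47]
pos 48 'e': at 4 (fail-walked)  emit P1@[48:48]
pos 49 'a': at 5 (fail-walked)
pos 50 'c': at 17  emit P4@[49:50]
pos 51 'b': at 11 (fail-walked)
pos 52 'a': at 12
pos 53 'b': at 13
pos 54 'd': at 14
pos 55 'c': at 15
pos 56 'c': at 16  emit P3@[51:56]
pos 57 'a': at 5 (fail-walked)
pos 58 'c': at 17  emit P4@[57:58]
pos 59 'd': at 1 (fail-walked)
pos 60 'd': at 1 (fail-walked)
pos 61 'd': at 1 (fail-walked)
pos 62 'd': at 1 (fail-walked)
pos 63 'e': at 2  emit P1@[63:63]
pos 64 'd': at 3  emit P0@[62:64]
pos 65 'a': at 5 (fail-walked)
pos 66 'a': at 6
pos 67 'a': at 6 (fail-walked)
pos 68 'a': at 6 (fail-walked)
pos 69 'a': at 6 (fail-walked)
pos 70 'd': at 1 (fail-walked)
pos 71 'c': at 0 (fail-walked)
pos 72 'a': at 5
pos 73 'c': at 17  emit P4@[72:73]
pos 74 'e': at 4 (fail-walked)  emit P1@[74:74]
pos 75 'b': at 11 (fail-walked)
pos 76 'a': at 12
pos 77 'b': at 13

All matches (sorted): [[0,1],[3,1],[6,1],[9,2],[9,4],[12,4],[19,1],[23,1],[24,0],[30,3],[33,1],[36,1],[39,1],[47,3],[48,1],[50,4],[56,3],[58,4],[63,1],[64,0],[73,4],[74,1]]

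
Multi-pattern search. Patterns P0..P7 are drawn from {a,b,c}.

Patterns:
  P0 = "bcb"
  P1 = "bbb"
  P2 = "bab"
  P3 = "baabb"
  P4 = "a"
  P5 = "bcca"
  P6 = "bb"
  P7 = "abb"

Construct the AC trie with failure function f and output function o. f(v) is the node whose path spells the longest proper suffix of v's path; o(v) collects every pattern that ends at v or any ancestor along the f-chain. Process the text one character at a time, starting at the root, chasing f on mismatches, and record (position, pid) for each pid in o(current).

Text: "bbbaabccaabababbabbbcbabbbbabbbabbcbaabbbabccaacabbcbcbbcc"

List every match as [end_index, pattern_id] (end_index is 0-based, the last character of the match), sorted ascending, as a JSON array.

Construct AC machine:
Trie nodes:
  n0 'ε': a→11 b→1
  n1 'b': a→6 b→4 c→2
  n2 'bc': b→3 c→12
  n3 'bcb': ·  ←P0
  n4 'bb': b→5  ←P6
  n5 'bbb': ·  ←P1
  n6 'ba': a→8 b→7
  n7 'bab': ·  ←P2
  n8 'baa': b→9
  n9 'baab': b→10
  n10 'baabb': ·  ←P3
  n11 'a': b→14  ←P4
  n12 'bcc': a→13
  n13 'bcca': ·  ←P5
  n14 'ab': b→15
  n15 'abb': ·  ←P7

BFS fail/out derivation:
  fail(1) 'b': from fail(0)=0 chase 'b': 0 ⇒ 0;  out=∅∪out(0)=∅
  fail(11) 'a': from fail(0)=0 chase 'a': 0 ⇒ 0;  out={4}∪out(0)={4}
  fail(2) 'bc': from fail(1)=0 chase 'c': 0 ⇒ 0;  out=∅∪out(0)=∅
  fail(4) 'bb': from fail(1)=0 chase 'b': 0 ⇒ 1;  out={6}∪out(1)={6}
  fail(6) 'ba': from fail(1)=0 chase 'a': 0 ⇒ 11;  out=∅∪out(11)={4}
  fail(14) 'ab': from fail(11)=0 chase 'b': 0 ⇒ 1;  out=∅∪out(1)=∅
  fail(3) 'bcb': from fail(2)=0 chase 'b': 0 ⇒ 1;  out={0}∪out(1)={0}
  fail(5) 'bbb': from fail(4)=1 chase 'b': 1 ⇒ 4;  out={1}∪out(4)={1,6}
  fail(7) 'bab': from fail(6)=11 chase 'b': 11 ⇒ 14;  out={2}∪out(14)={2}
  fail(8) 'baa': from fail(6)=11 chase 'a': 11→0 ⇒ 11;  out=∅∪out(11)={4}
  fail(12) 'bcc': from fail(2)=0 chase 'c': 0 ⇒ 0;  out=∅∪out(0)=∅
  fail(15) 'abb': from fail(14)=1 chase 'b': 1 ⇒ 4;  out={7}∪out(4)={6,7}
  fail(9) 'baab': from fail(8)=11 chase 'b': 11 ⇒ 14;  out=∅∪out(14)=∅
  fail(13) 'bcca': from fail(12)=0 chase 'a': 0 ⇒ 11;  out={5}∪out(11)={4,5}
  fail(10) 'baabb': from fail(9)=14 chase 'b': 14 ⇒ 15;  out={3}∪out(15)={3,6,7}

Run:
[0] read 'b'  n0⇒n1
[1] read 'b'  n1⇒n4  emit P6@[0:1]
[2] read 'b'  n4⇒n5  emit P1@[0:2],P6@[1:2]
[3] read 'a'  n5⇒n6 (fail-walked)  emit P4@[3:3]
[4] read 'a'  n6⇒n8  emit P4@[4:4]
[5] read 'b'  n8⇒n9
[6] read 'c'  n9⇒n2 (fail-walked)
[7] read 'c'  n2⇒n12
[8] read 'a'  n12⇒n13  emit P4@[8:8],P5@[5:8]
[9] read 'a'  n13⇒n11 (fail-walked)  emit P4@[9:9]
[10] read 'b'  n11⇒n14
[11] read 'a'  n14⇒n6 (fail-walked)  emit P4@[11:11]
[12] read 'b'  n6⇒n7  emit P2@[10:12]
[13] read 'a'  n7⇒n6 (fail-walked)  emit P4@[13:13]
[14] read 'b'  n6⇒n7  emit P2@[12:14]
[15] read 'b'  n7⇒n15 (fail-walked)  emit P6@[14:15],P7@[13:15]
[16] read 'a'  n15⇒n6 (fail-walked)  emit P4@[16:16]
[17] read 'b'  n6⇒n7  emit P2@[15:17]
[18] read 'b'  n7⇒n15 (fail-walked)  emit P6@[17:18],P7@[16:18]
[19] read 'b'  n15⇒n5 (fail-walked)  emit P1@[17:19],P6@[18:19]
[20] read 'c'  n5⇒n2 (fail-walked)
[21] read 'b'  n2⇒n3  emit P0@[19:21]
[22] read 'a'  n3⇒n6 (fail-walked)  emit P4@[22:22]
[23] read 'b'  n6⇒n7  emit P2@[21:23]
[24] read 'b'  n7⇒n15 (fail-walked)  emit P6@[23:24],P7@[22:24]
[25] read 'b'  n15⇒n5 (fail-walked)  emit P1@[23:25],P6@[24:25]
[26] read 'b'  n5⇒n5 (fail-walked)  emit P1@[24:26],P6@[25:26]
[27] read 'a'  n5⇒n6 (fail-walked)  emit P4@[27:27]
[28] read 'b'  n6⇒n7  emit P2@[26:28]
[29] read 'b'  n7⇒n15 (fail-walked)  emit P6@[28:29],P7@[27:29]
[30] read 'b'  n15⇒n5 (fail-walked)  emit P1@[28:30],P6@[29:30]
[31] read 'a'  n5⇒n6 (fail-walked)  emit P4@[31:31]
[32] read 'b'  n6⇒n7  emit P2@[30:32]
[33] read 'b'  n7⇒n15 (fail-walked)  emit P6@[32:33],P7@[31:33]
[34] read 'c'  n15⇒n2 (fail-walked)
[35] read 'b'  n2⇒n3  emit P0@[33:35]
[36] read 'a'  n3⇒n6 (fail-walked)  emit P4@[36:36]
[37] read 'a'  n6⇒n8  emit P4@[37:37]
[38] read 'b'  n8⇒n9
[39] read 'b'  n9⇒n10  emit P3@[35:39],P6@[38:39],P7@[37:39]
[40] read 'b'  n10⇒n5 (fail-walked)  emit P1@[38:40],P6@[39:40]
[41] read 'a'  n5⇒n6 (fail-walked)  emit P4@[41:41]
[42] read 'b'  n6⇒n7  emit P2@[40:42]
[43] read 'c'  n7⇒n2 (fail-walked)
[44] read 'c'  n2⇒n12
[45] read 'a'  n12⇒n13  emit P4@[45:45],P5@[42:45]
[46] read 'a'  n13⇒n11 (fail-walked)  emit P4@[46:46]
[47] read 'c'  n11⇒n0 (fail-walked)
[48] read 'a'  n0⇒n11  emit P4@[48:48]
[49] read 'b'  n11⇒n14
[50] read 'b'  n14⇒n15  emit P6@[49:50],P7@[48:50]
[51] read 'c'  n15⇒n2 (fail-walked)
[52] read 'b'  n2⇒n3  emit P0@[50:52]
[53] read 'c'  n3⇒n2 (fail-walked)
[54] read 'b'  n2⇒n3  emit P0@[52:54]
[55] read 'b'  n3⇒n4 (fail-walked)  emit P6@[54:55]
[56] read 'c'  n4⇒n2 (fail-walked)
[57] read 'c'  n2⇒n12

All matches (sorted): [[1,6],[2,1],[2,6],[3,4],[4,4],[8,4],[8,5],[9,4],[11,4],[12,2],[13,4],[14,2],[15,6],[15,7],[16,4],[17,2],[18,6],[18,7],[19,1],[19,6],[21,0],[22,4],[23,2],[24,6],[24,7],[25,1],[25,6],[26,1],[26,6],[27,4],[28,2],[29,6],[29,7],[30,1],[30,6],[31,4],[32,2],[33,6],[33,7],[35,0],[36,4],[37,4],[39,3],[39,6],[39,7],[40,1],[40,6],[41,4],[42,2],[45,4],[45,5],[46,4],[48,4],[50,6],[50,7],[52,0],[54,0],[55,6]]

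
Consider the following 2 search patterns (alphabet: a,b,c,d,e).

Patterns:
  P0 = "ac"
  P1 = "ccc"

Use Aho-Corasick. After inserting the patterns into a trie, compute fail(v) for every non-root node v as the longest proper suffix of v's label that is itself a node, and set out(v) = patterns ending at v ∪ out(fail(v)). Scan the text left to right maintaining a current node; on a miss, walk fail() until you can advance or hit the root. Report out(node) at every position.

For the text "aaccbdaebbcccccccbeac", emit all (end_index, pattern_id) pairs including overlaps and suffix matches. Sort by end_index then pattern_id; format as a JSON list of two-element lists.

Build automaton:
Trie nodes:
  n0 'ε': a→1 c→3
  n1 'a': c→2
  n2 'ac': ·  [P0 ends]
  n3 'c': c→4
  n4 'cc': c→5
  n5 'ccc': ·  [P1 ends]

Failure links (BFS by depth):
  fail(1) 'a': from fail(0)=0 chase 'a': 0 ⇒ 0;  out=∅∪out(0)=∅
  fail(3) 'c': from fail(0)=0 chase 'c': 0 ⇒ 0;  out=∅∪out(0)=∅
  fail(2) 'ac': from fail(1)=0 chase 'c': 0 ⇒ 3;  out={0}∪out(3)={0}
  fail(4) 'cc': from fail(3)=0 chase 'c': 0 ⇒ 3;  out=∅∪out(3)=∅
  fail(5) 'ccc': from fail(4)=3 chase 'c': 3 ⇒ 4;  out={1}∪out(4)={1}

Run:
[0] read 'a'  n0⇒n1
[1] read 'a'  n1⇒n1 (via fail)
[2] read 'c'  n1⇒n2  emit P0@[1:2]
[3] read 'c'  n2⇒n4 (via fail)
[4] read 'b'  n4⇒n0 (via fail)
[5] read 'd'  n0⇒n0
[6] read 'a'  n0⇒n1
[7] read 'e'  n1⇒n0 (via fail)
[8] read 'b'  n0⇒n0
[9] read 'b'  n0⇒n0
[10] read 'c'  n0⇒n3
[11] read 'c'  n3⇒n4
[12] read 'c'  n4⇒n5  emit P1@[10:12]
[13] read 'c'  n5⇒n5 (via fail)  emit P1@[11:13]
[14] read 'c'  n5⇒n5 (via fail)  emit P1@[12:14]
[15] read 'c'  n5⇒n5 (via fail)  emit P1@[13:15]
[16] read 'c'  n5⇒n5 (via fail)  emit P1@[14:16]
[17] read 'b'  n5⇒n0 (via fail)
[18] read 'e'  n0⇒n0
[19] read 'a'  n0⇒n1
[20] read 'c'  n1⇒n2  emit P0@[19:20]

Result: [[2,0],[12,1],[13,1],[14,1],[15,1],[16,1],[20,0]]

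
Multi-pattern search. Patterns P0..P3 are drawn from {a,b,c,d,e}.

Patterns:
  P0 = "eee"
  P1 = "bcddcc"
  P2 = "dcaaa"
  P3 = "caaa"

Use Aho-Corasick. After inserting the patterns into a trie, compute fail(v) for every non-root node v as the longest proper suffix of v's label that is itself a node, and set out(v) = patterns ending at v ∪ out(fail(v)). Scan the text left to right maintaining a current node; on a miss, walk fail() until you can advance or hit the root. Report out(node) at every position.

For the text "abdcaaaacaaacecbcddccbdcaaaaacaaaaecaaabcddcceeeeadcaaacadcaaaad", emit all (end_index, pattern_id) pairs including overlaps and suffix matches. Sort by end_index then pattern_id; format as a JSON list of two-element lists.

Build:
Trie nodes:
  0='ε' goto b→4 c→15 d→10 e→1
  1='e' goto e→2
  2='ee' goto e→3
  3='eee' goto ·  [P0 ends]
  4='b' goto c→5
  5='bc' goto d→6
  6='bcd' goto d→7
  7='bcdd' goto c→8
  8='bcddc' goto c→9
  9='bcddcc' goto ·  [P1 ends]
  10='d' goto c→11
  11='dc' goto a→12
  12='dca' goto a→13
  13='dcaa' goto a→14
  14='dcaaa' goto ·  [P2 ends]
  15='c' goto a→16
  16='ca' goto a→17
  17='caa' goto a→18
  18='caaa' goto ·  [P3 ends]

BFS fail/out derivation:
  n1('e'): parent n0 fail=0; on 'e' 0 → fail=0;  out ∅∪∅=∅
  n4('b'): parent n0 fail=0; on 'b' 0 → fail=0;  out ∅∪∅=∅
  n10('d'): parent n0 fail=0; on 'd' 0 → fail=0;  out ∅∪∅=∅
  n15('c'): parent n0 fail=0; on 'c' 0 → fail=0;  out ∅∪∅=∅
  n2('ee'): parent n1 fail=0; on 'e' 0 → fail=1;  out ∅∪∅=∅
  n5('bc'): parent n4 fail=0; on 'c' 0 → fail=15;  out ∅∪∅=∅
  n11('dc'): parent n10 fail=0; on 'c' 0 → fail=15;  out ∅∪∅=∅
  n16('ca'): parent n15 fail=0; on 'a' 0 → fail=0;  out ∅∪∅=∅
  n3('eee'): parent n2 fail=1; on 'e' 1 → fail=2;  out {0}∪∅={0}
  n6('bcd'): parent n5 fail=15; on 'd' 15→0 → fail=10;  out ∅∪∅=∅
  n12('dca'): parent n11 fail=15; on 'a' 15 → fail=16;  out ∅∪∅=∅
  n17('caa'): parent n16 fail=0; on 'a' 0 → fail=0;  out ∅∪∅=∅
  n7('bcdd'): parent n6 fail=10; on 'd' 10→0 → fail=10;  out ∅∪∅=∅
  n13('dcaa'): parent n12 fail=16; on 'a' 16 → fail=17;  out ∅∪∅=∅
  n18('caaa'): parent n17 fail=0; on 'a' 0 → fail=0;  out {3}∪∅={3}
  n8('bcddc'): parent n7 fail=10; on 'c' 10 → fail=11;  out ∅∪∅=∅
  n14('dcaaa'): parent n13 fail=17; on 'a' 17 → fail=18;  out {2}∪{3}={2,3}
  n9('bcddcc'): parent n8 fail=11; on 'c' 11→15→0 → fail=15;  out {1}∪∅={1}

Text stream:
i=0 'a': node 0→0
i=1 'b': node 0→4
i=2 'd': node 4→10 (via fail)
i=3 'c': node 10→11
i=4 'a': node 11→12
i=5 'a': node 12→13
i=6 'a': node 13→14  ** P2@[2:6],P3@[3:6]
i=7 'a': node 14→0 (via fail)
i=8 'c': node 0→15
i=9 'a': node 15→16
i=10 'a': node 16→17
i=11 'a': node 17→18  ** P3@[8:11]
i=12 'c': node 18→15 (via fail)
i=13 'e': node 15→1 (via fail)
i=14 'c': node 1→15 (via fail)
i=15 'b': node 15→4 (via fail)
i=16 'c': node 4→5
i=17 'd': node 5→6
i=18 'd': node 6→7
i=19 'c': node 7→8
i=20 'c': node 8→9  ** P1@[15:20]
i=21 'b': node 9→4 (via fail)
i=22 'd': node 4→10 (via fail)
i=23 'c': node 10→11
i=24 'a': node 11→12
i=25 'a': node 12→13
i=26 'a': node 13→14  ** P2@[22:26],P3@[23:26]
i=27 'a': node 14→0 (via fail)
i=28 'a': node 0→0
i=29 'c': node 0→15
i=30 'a': node 15→16
i=31 'a': node 16→17
i=32 'a': node 17→18  ** P3@[29:32]
i=33 'a': node 18→0 (via fail)
i=34 'e': node 0→1
i=35 'c': node 1→15 (via fail)
i=36 'a': node 15→16
i=37 'a': node 16→17
i=38 'a': node 17→18  ** P3@[35:38]
i=39 'b': node 18→4 (via fail)
i=40 'c': node 4→5
i=41 'd': node 5→6
i=42 'd': node 6→7
i=43 'c': node 7→8
i=44 'c': node 8→9  ** P1@[39:44]
i=45 'e': node 9→1 (via fail)
i=46 'e': node 1→2
i=47 'e': node 2→3  ** P0@[45:47]
i=48 'e': node 3→3 (via fail)  ** P0@[46:48]
i=49 'a': node 3→0 (via fail)
i=50 'd': node 0→10
i=51 'c': node 10→11
i=52 'a': node 11→12
i=53 'a': node 12→13
i=54 'a': node 13→14  ** P2@[50:54],P3@[51:54]
i=55 'c': node 14→15 (via fail)
i=56 'a': node 15→16
i=57 'd': node 16→10 (via fail)
i=58 'c': node 10→11
i=59 'a': node 11→12
i=60 'a': node 12→13
i=61 'a': node 13→14  ** P2@[57:61],P3@[58:61]
i=62 'a': node 14→0 (via fail)
i=63 'd': node 0→10

Matches: [[6,2],[6,3],[11,3],[20,1],[26,2],[26,3],[32,3],[38,3],[44,1],[47,0],[48,0],[54,2],[54,3],[61,2],[61,3]]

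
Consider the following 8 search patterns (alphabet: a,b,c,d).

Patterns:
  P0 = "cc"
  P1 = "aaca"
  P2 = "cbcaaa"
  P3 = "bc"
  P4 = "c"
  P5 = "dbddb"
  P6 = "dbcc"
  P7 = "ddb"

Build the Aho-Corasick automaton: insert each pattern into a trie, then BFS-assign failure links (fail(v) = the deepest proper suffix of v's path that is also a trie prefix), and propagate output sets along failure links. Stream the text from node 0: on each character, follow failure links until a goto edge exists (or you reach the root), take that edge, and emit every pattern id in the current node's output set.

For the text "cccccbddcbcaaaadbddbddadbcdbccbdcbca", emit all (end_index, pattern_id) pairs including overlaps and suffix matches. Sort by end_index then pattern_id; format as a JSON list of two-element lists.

Construct AC machine:
Trie (insert patterns):
  0='ε' goto a→3 b→12 c→1 d→14
  1='c' goto b→7 c→2  ←P4
  2='cc' goto ·  ←P0
  3='a' goto a→4
  4='aa' goto c→5
  5='aac' goto a→6
  6='aaca' goto ·  ←P1
  7='cb' goto c→8
  8='cbc' goto a→9
  9='cbca' goto a→10
  10='cbcaa' goto a→11
  11='cbcaaa' goto ·  ←P2
  12='b' goto c→13
  13='bc' goto ·  ←P3
  14='d' goto b→15 d→21
  15='db' goto c→19 d→16
  16='dbd' goto d→17
  17='dbdd' goto b→18
  18='dbddb' goto ·  ←P5
  19='dbc' goto c→20
  20='dbcc' goto ·  ←P6
  21='dd' goto b→22
  22='ddb' goto ·  ←P7

BFS fail/out derivation:
  n1('c'): parent n0 fail=0; on 'c' 0 → fail=0;  out {4}∪∅={4}
  n3('a'): parent n0 fail=0; on 'a' 0 → fail=0;  out ∅∪∅=∅
  n12('b'): parent n0 fail=0; on 'b' 0 → fail=0;  out ∅∪∅=∅
  n14('d'): parent n0 fail=0; on 'd' 0 → fail=0;  out ∅∪∅=∅
  n2('cc'): parent n1 fail=0; on 'c' 0 → fail=1;  out {0}∪{4}={0,4}
  n4('aa'): parent n3 fail=0; on 'a' 0 → fail=3;  out ∅∪∅=∅
  n7('cb'): parent n1 fail=0; on 'b' 0 → fail=12;  out ∅∪∅=∅
  n13('bc'): parent n12 fail=0; on 'c' 0 → fail=1;  out {3}∪{4}={3,4}
  n15('db'): parent n14 fail=0; on 'b' 0 → fail=12;  out ∅∪∅=∅
  n21('dd'): parent n14 fail=0; on 'd' 0 → fail=14;  out ∅∪∅=∅
  n5('aac'): parent n4 fail=3; on 'c' 3→0 → fail=1;  out ∅∪{4}={4}
  n8('cbc'): parent n7 fail=12; on 'c' 12 → fail=13;  out ∅∪{3,4}={3,4}
  n16('dbd'): parent n15 fail=12; on 'd' 12→0 → fail=14;  out ∅∪∅=∅
  n19('dbc'): parent n15 fail=12; on 'c' 12 → fail=13;  out ∅∪{3,4}={3,4}
  n22('ddb'): parent n21 fail=14; on 'b' 14 → fail=15;  out {7}∪∅={7}
  n6('aaca'): parent n5 fail=1; on 'a' 1→0 → fail=3;  out {1}∪∅={1}
  n9('cbca'): parent n8 fail=13; on 'a' 13→1→0 → fail=3;  out ∅∪∅=∅
  n17('dbdd'): parent n16 fail=14; on 'd' 14 → fail=21;  out ∅∪∅=∅
  n20('dbcc'): parent n19 fail=13; on 'c' 13→1 → fail=2;  out {6}∪{0,4}={0,4,6}
  n10('cbcaa'): parent n9 fail=3; on 'a' 3 → fail=4;  out ∅∪∅=∅
  n18('dbddb'): parent n17 fail=21; on 'b' 21 → fail=22;  out {5}∪{7}={5,7}
  n11('cbcaaa'): parent n10 fail=4; on 'a' 4→3 → fail=4;  out {2}∪∅={2}

Text stream:
pos 0 'c': at 1  → match P4@[0:0]
pos 1 'c': at 2  → match P0@[0:1],P4@[1:1]
pos 2 'c': at 2 (via fail)  → match P0@[1:2],P4@[2:2]
pos 3 'c': at 2 (via fail)  → match P0@[2:3],P4@[3:3]
pos 4 'c': at 2 (via fail)  → match P0@[3:4],P4@[4:4]
pos 5 'b': at 7 (via fail)
pos 6 'd': at 14 (via fail)
pos 7 'd': at 21
pos 8 'c': at 1 (via fail)  → match P4@[8:8]
pos 9 'b': at 7
pos 10 'c': at 8  → match P3@[9:10],P4@[10:10]
pos 11 'a': at 9
pos 12 'a': at 10
pos 13 'a': at 11  → match P2@[8:13]
pos 14 'a': at 4 (via fail)
pos 15 'd': at 14 (via fail)
pos 16 'b': at 15
pos 17 'd': at 16
pos 18 'd': at 17
pos 19 'b': at 18  → match P5@[15:19],P7@[17:19]
pos 20 'd': at 16 (via fail)
pos 21 'd': at 17
pos 22 'a': at 3 (via fail)
pos 23 'd': at 14 (via fail)
pos 24 'b': at 15
pos 25 'c': at 19  → match P3@[24:25],P4@[25:25]
pos 26 'd': at 14 (via fail)
pos 27 'b': at 15
pos 28 'c': at 19  → match P3@[27:28],P4@[28:28]
pos 29 'c': at 20  → match P0@[28:29],P4@[29:29],P6@[26:29]
pos 30 'b': at 7 (via fail)
pos 31 'd': at 14 (via fail)
pos 32 'c': at 1 (via fail)  → match P4@[32:32]
pos 33 'b': at 7
pos 34 'c': at 8  → match P3@[33:34],P4@[34:34]
pos 35 'a': at 9

All matches (sorted): [[0,4],[1,0],[1,4],[2,0],[2,4],[3,0],[3,4],[4,0],[4,4],[8,4],[10,3],[10,4],[13,2],[19,5],[19,7],[25,3],[25,4],[28,3],[28,4],[29,0],[29,4],[29,6],[32,4],[34,3],[34,4]]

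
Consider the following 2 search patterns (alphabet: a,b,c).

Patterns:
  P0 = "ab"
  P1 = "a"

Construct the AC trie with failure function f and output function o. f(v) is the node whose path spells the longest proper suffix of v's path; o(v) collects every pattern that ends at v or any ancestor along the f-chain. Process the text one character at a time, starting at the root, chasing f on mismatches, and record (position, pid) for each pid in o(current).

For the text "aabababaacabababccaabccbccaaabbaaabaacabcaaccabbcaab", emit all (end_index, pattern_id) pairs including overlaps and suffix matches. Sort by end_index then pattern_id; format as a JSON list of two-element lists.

Build:
Trie nodes:
  0='ε' goto a→1
  1='a' goto b→2  ←P1
  2='ab' goto ·  ←P0

Failure links (BFS by depth):
  n1('a'): parent n0 fail=0; on 'a' 0 → fail=0;  out {1}∪∅={1}
  n2('ab'): parent n1 fail=0; on 'b' 0 → fail=0;  out {0}∪∅={0}

Run:
pos 0 'a': at 1  ** P1@[0:0]
pos 1 'a': at 1 ·f  ** P1@[1:1]
pos 2 'b': at 2  ** P0@[1:2]
pos 3 'a': at 1 ·f  ** P1@[3:3]
pos 4 'b': at 2  ** P0@[3:4]
pos 5 'a': at 1 ·f  ** P1@[5:5]
pos 6 'b': at 2  ** P0@[5:6]
pos 7 'a': at 1 ·f  ** P1@[7:7]
pos 8 'a': at 1 ·f  ** P1@[8:8]
pos 9 'c': at 0 ·f
pos 10 'a': at 1  ** P1@[10:10]
pos 11 'b': at 2  ** P0@[10:11]
pos 12 'a': at 1 ·f  ** P1@[12:12]
pos 13 'b': at 2  ** P0@[12:13]
pos 14 'a': at 1 ·f  ** P1@[14:14]
pos 15 'b': at 2  ** P0@[14:15]
pos 16 'c': at 0 ·f
pos 17 'c': at 0
pos 18 'a': at 1  ** P1@[18:18]
pos 19 'a': at 1 ·f  ** P1@[19:19]
pos 20 'b': at 2  ** P0@[19:20]
pos 21 'c': at 0 ·f
pos 22 'c': at 0
pos 23 'b': at 0
pos 24 'c': at 0
pos 25 'c': at 0
pos 26 'a': at 1  ** P1@[26:26]
pos 27 'a': at 1 ·f  ** P1@[27:27]
pos 28 'a': at 1 ·f  ** P1@[28:28]
pos 29 'b': at 2  ** P0@[28:29]
pos 30 'b': at 0 ·f
pos 31 'a': at 1  ** P1@[31:31]
pos 32 'a': at 1 ·f  ** P1@[32:32]
pos 33 'a': at 1 ·f  ** P1@[33:33]
pos 34 'b': at 2  ** P0@[33:34]
pos 35 'a': at 1 ·f  ** P1@[35:35]
pos 36 'a': at 1 ·f  ** P1@[36:36]
pos 37 'c': at 0 ·f
pos 38 'a': at 1  ** P1@[38:38]
pos 39 'b': at 2  ** P0@[38:39]
pos 40 'c': at 0 ·f
pos 41 'a': at 1  ** P1@[41:41]
pos 42 'a': at 1 ·f  ** P1@[42:42]
pos 43 'c': at 0 ·f
pos 44 'c': at 0
pos 45 'a': at 1  ** P1@[45:45]
pos 46 'b': at 2  ** P0@[45:46]
pos 47 'b': at 0 ·f
pos 48 'c': at 0
pos 49 'a': at 1  ** P1@[49:49]
pos 50 'a': at 1 ·f  ** P1@[50:50]
pos 51 'b': at 2  ** P0@[50:51]

Matches: [[0,1],[1,1],[2,0],[3,1],[4,0],[5,1],[6,0],[7,1],[8,1],[10,1],[11,0],[12,1],[13,0],[14,1],[15,0],[18,1],[19,1],[20,0],[26,1],[27,1],[28,1],[29,0],[31,1],[32,1],[33,1],[34,0],[35,1],[36,1],[38,1],[39,0],[41,1],[42,1],[45,1],[46,0],[49,1],[50,1],[51,0]]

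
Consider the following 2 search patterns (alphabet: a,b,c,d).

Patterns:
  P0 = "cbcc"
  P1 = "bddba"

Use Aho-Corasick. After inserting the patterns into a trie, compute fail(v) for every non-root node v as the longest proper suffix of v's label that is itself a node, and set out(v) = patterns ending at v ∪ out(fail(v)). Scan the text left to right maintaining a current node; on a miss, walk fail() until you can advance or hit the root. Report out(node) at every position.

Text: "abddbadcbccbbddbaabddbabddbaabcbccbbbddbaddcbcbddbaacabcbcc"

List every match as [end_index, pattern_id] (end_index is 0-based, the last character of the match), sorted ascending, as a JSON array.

Build automaton:
Trie nodes:
  n0 'ε': b→5 c→1
  n1 'c': b→2
  n2 'cb': c→3
  n3 'cbc': c→4
  n4 'cbcc': ·  [P0 ends]
  n5 'b': d→6
  n6 'bd': d→7
  n7 'bdd': b→8
  n8 'bddb': a→9
  n9 'bddba': ·  [P1 ends]

Failure links (BFS by depth):
  n1('c'): parent n0 fail=0; on 'c' 0 → fail=0;  out ∅∪∅=∅
  n5('b'): parent n0 fail=0; on 'b' 0 → fail=0;  out ∅∪∅=∅
  n2('cb'): parent n1 fail=0; on 'b' 0 → fail=5;  out ∅∪∅=∅
  n6('bd'): parent n5 fail=0; on 'd' 0 → fail=0;  out ∅∪∅=∅
  n3('cbc'): parent n2 fail=5; on 'c' 5→0 → fail=1;  out ∅∪∅=∅
  n7('bdd'): parent n6 fail=0; on 'd' 0 → fail=0;  out ∅∪∅=∅
  n4('cbcc'): parent n3 fail=1; on 'c' 1→0 → fail=1;  out {0}∪∅={0}
  n8('bddb'): parent n7 fail=0; on 'b' 0 → fail=5;  out ∅∪∅=∅
  n9('bddba'): parent n8 fail=5; on 'a' 5→0 → fail=0;  out {1}∪∅={1}

Run:
pos 0 'a': at 0
pos 1 'b': at 5
pos 2 'd': at 6
pos 3 'd': at 7
pos 4 'b': at 8
pos 5 'a': at 9  → match P1@[1:5]
pos 6 'd': at 0 (fail-walked)
pos 7 'c': at 1
pos 8 'b': at 2
pos 9 'c': at 3
pos 10 'c': at 4  → match P0@[7:10]
pos 11 'b': at 2 (fail-walked)
pos 12 'b': at 5 (fail-walked)
pos 13 'd': at 6
pos 14 'd': at 7
pos 15 'b': at 8
pos 16 'a': at 9  → match P1@[12:16]
pos 17 'a': at 0 (fail-walked)
pos 18 'b': at 5
pos 19 'd': at 6
pos 20 'd': at 7
pos 21 'b': at 8
pos 22 'a': at 9  → match P1@[18:22]
pos 23 'b': at 5 (fail-walked)
pos 24 'd': at 6
pos 25 'd': at 7
pos 26 'b': at 8
pos 27 'a': at 9  → match P1@[23:27]
pos 28 'a': at 0 (fail-walked)
pos 29 'b': at 5
pos 30 'c': at 1 (fail-walked)
pos 31 'b': at 2
pos 32 'c': at 3
pos 33 'c': at 4  → match P0@[30:33]
pos 34 'b': at 2 (fail-walked)
pos 35 'b': at 5 (fail-walked)
pos 36 'b': at 5 (fail-walked)
pos 37 'd': at 6
pos 38 'd': at 7
pos 39 'b': at 8
pos 40 'a': at 9  → match P1@[36:40]
pos 41 'd': at 0 (fail-walked)
pos 42 'd': at 0
pos 43 'c': at 1
pos 44 'b': at 2
pos 45 'c': at 3
pos 46 'b': at 2 (fail-walked)
pos 47 'd': at 6 (fail-walked)
pos 48 'd': at 7
pos 49 'b': at 8
pos 50 'a': at 9  → match P1@[46:50]
pos 51 'a': at 0 (fail-walked)
pos 52 'c': at 1
pos 53 'a': at 0 (fail-walked)
pos 54 'b': at 5
pos 55 'c': at 1 (fail-walked)
pos 56 'b': at 2
pos 57 'c': at 3
pos 58 'c': at 4  → match P0@[55:58]

Result: [[5,1],[10,0],[16,1],[22,1],[27,1],[33,0],[40,1],[50,1],[58,0]]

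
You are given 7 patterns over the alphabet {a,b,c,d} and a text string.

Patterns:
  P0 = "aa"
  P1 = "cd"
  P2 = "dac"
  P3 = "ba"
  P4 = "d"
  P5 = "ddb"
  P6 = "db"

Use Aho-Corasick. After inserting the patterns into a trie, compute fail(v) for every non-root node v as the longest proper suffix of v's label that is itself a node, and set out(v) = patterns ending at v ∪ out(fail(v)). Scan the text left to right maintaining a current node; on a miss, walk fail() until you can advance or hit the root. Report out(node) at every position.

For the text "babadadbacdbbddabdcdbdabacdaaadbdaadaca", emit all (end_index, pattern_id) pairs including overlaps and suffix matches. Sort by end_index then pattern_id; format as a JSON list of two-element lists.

Build:
Trie nodes:
  n0 'ε': a→1 b→8 c→3 d→5
  n1 'a': a→2
  n2 'aa': ·  ←P0
  n3 'c': d→4
  n4 'cd': ·  ←P1
  n5 'd': a→6 b→12 d→10  ←P4
  n6 'da': c→7
  n7 'dac': ·  ←P2
  n8 'b': a→9
  n9 'ba': ·  ←P3
  n10 'dd': b→11
  n11 'ddb': ·  ←P5
  n12 'db': ·  ←P6

BFS fail/out derivation:
  n1('a'): parent n0 fail=0; on 'a' 0 → fail=0;  out ∅∪∅=∅
  n3('c'): parent n0 fail=0; on 'c' 0 → fail=0;  out ∅∪∅=∅
  n5('d'): parent n0 fail=0; on 'd' 0 → fail=0;  out {4}∪∅={4}
  n8('b'): parent n0 fail=0; on 'b' 0 → fail=0;  out ∅∪∅=∅
  n2('aa'): parent n1 fail=0; on 'a' 0 → fail=1;  out {0}∪∅={0}
  n4('cd'): parent n3 fail=0; on 'd' 0 → fail=5;  out {1}∪{4}={1,4}
  n6('da'): parent n5 fail=0; on 'a' 0 → fail=1;  out ∅∪∅=∅
  n9('ba'): parent n8 fail=0; on 'a' 0 → fail=1;  out {3}∪∅={3}
  n10('dd'): parent n5 fail=0; on 'd' 0 → fail=5;  out ∅∪{4}={4}
  n12('db'): parent n5 fail=0; on 'b' 0 → fail=8;  out {6}∪∅={6}
  n7('dac'): parent n6 fail=1; on 'c' 1→0 → fail=3;  out {2}∪∅={2}
  n11('ddb'): parent n10 fail=5; on 'b' 5 → fail=12;  out {5}∪{6}={5,6}

Text stream:
pos 0 'b': at 8
pos 1 'a': at 9  → match P3@[0:1]
pos 2 'b': at 8 (fail-walked)
pos 3 'a': at 9  → match P3@[2:3]
pos 4 'd': at 5 (fail-walked)  → match P4@[4:4]
pos 5 'a': at 6
pos 6 'd': at 5 (fail-walked)  → match P4@[6:6]
pos 7 'b': at 12  → match P6@[6:7]
pos 8 'a': at 9 (fail-walked)  → match P3@[7:8]
pos 9 'c': at 3 (fail-walked)
pos 10 'd': at 4  → match P1@[9:10],P4@[10:10]
pos 11 'b': at 12 (fail-walked)  → match P6@[10:11]
pos 12 'b': at 8 (fail-walked)
pos 13 'd': at 5 (fail-walked)  → match P4@[13:13]
pos 14 'd': at 10  → match P4@[14:14]
pos 15 'a': at 6 (fail-walked)
pos 16 'b': at 8 (fail-walked)
pos 17 'd': at 5 (fail-walked)  → match P4@[17:17]
pos 18 'c': at 3 (fail-walked)
pos 19 'd': at 4  → match P1@[18:19],P4@[19:19]
pos 20 'b': at 12 (fail-walked)  → match P6@[19:20]
pos 21 'd': at 5 (fail-walked)  → match P4@[21:21]
pos 22 'a': at 6
pos 23 'b': at 8 (fail-walked)
pos 24 'a': at 9  → match P3@[23:24]
pos 25 'c': at 3 (fail-walked)
pos 26 'd': at 4  → match P1@[25:26],P4@[26:26]
pos 27 'a': at 6 (fail-walked)
pos 28 'a': at 2 (fail-walked)  → match P0@[27:28]
pos 29 'a': at 2 (fail-walked)  → match P0@[28:29]
pos 30 'd': at 5 (fail-walked)  → match P4@[30:30]
pos 31 'b': at 12  → match P6@[30:31]
pos 32 'd': at 5 (fail-walked)  → match P4@[32:32]
pos 33 'a': at 6
pos 34 'a': at 2 (fail-walked)  → match P0@[33:34]
pos 35 'd': at 5 (fail-walked)  → match P4@[35:35]
pos 36 'a': at 6
pos 37 'c': at 7  → match P2@[35:37]
pos 38 'a': at 1 (fail-walked)

Matches: [[1,3],[3,3],[4,4],[6,4],[7,6],[8,3],[10,1],[10,4],[11,6],[13,4],[14,4],[17,4],[19,1],[19,4],[20,6],[21,4],[24,3],[26,1],[26,4],[28,0],[29,0],[30,4],[31,6],[32,4],[34,0],[35,4],[37,2]]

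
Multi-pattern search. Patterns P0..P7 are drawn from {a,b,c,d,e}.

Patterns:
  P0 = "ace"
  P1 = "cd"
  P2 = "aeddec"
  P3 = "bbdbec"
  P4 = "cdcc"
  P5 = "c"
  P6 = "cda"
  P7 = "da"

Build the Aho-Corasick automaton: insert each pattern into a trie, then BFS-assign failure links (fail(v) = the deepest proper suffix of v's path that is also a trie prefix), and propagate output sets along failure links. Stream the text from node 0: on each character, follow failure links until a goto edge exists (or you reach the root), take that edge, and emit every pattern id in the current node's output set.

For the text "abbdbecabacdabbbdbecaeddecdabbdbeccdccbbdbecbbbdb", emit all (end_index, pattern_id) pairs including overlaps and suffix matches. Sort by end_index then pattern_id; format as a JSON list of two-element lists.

Build automaton:
Trie (insert patterns):
  0='ε' goto a→1 b→11 c→4 d→20
  1='a' goto c→2 e→6
  2='ac' goto e→3
  3='ace' goto ·  [P0 ends]
  4='c' goto d→5  [P5 ends]
  5='cd' goto a→19 c→17  [P1 ends]
  6='ae' goto d→7
  7='aed' goto d→8
  8='aedd' goto e→9
  9='aedde' goto c→10
  10='aeddec' goto ·  [P2 ends]
  11='b' goto b→12
  12='bb' goto d→13
  13='bbd' goto b→14
  14='bbdb' goto e→15
  15='bbdbe' goto c→16
  16='bbdbec' goto ·  [P3 ends]
  17='cdc' goto c→18
  18='cdcc' goto ·  [P4 ends]
  19='cda' goto ·  [P6 ends]
  20='d' goto a→21
  21='da' goto ·  [P7 ends]

BFS fail/out derivation:
  n1('a'): parent n0 fail=0; on 'a' 0 → fail=0;  out ∅∪∅=∅
  n4('c'): parent n0 fail=0; on 'c' 0 → fail=0;  out {5}∪∅={5}
  n11('b'): parent n0 fail=0; on 'b' 0 → fail=0;  out ∅∪∅=∅
  n20('d'): parent n0 fail=0; on 'd' 0 → fail=0;  out ∅∪∅=∅
  n2('ac'): parent n1 fail=0; on 'c' 0 → fail=4;  out ∅∪{5}={5}
  n5('cd'): parent n4 fail=0; on 'd' 0 → fail=20;  out {1}∪∅={1}
  n6('ae'): parent n1 fail=0; on 'e' 0 → fail=0;  out ∅∪∅=∅
  n12('bb'): parent n11 fail=0; on 'b' 0 → fail=11;  out ∅∪∅=∅
  n21('da'): parent n20 fail=0; on 'a' 0 → fail=1;  out {7}∪∅={7}
  n3('ace'): parent n2 fail=4; on 'e' 4→0 → fail=0;  out {0}∪∅={0}
  n7('aed'): parent n6 fail=0; on 'd' 0 → fail=20;  out ∅∪∅=∅
  n13('bbd'): parent n12 fail=11; on 'd' 11→0 → fail=20;  out ∅∪∅=∅
  n17('cdc'): parent n5 fail=20; on 'c' 20→0 → fail=4;  out ∅∪{5}={5}
  n19('cda'): parent n5 fail=20; on 'a' 20 → fail=21;  out {6}∪{7}={6,7}
  n8('aedd'): parent n7 fail=20; on 'd' 20→0 → fail=20;  out ∅∪∅=∅
  n14('bbdb'): parent n13 fail=20; on 'b' 20→0 → fail=11;  out ∅∪∅=∅
  n18('cdcc'): parent n17 fail=4; on 'c' 4→0 → fail=4;  out {4}∪{5}={4,5}
  n9('aedde'): parent n8 fail=20; on 'e' 20→0 → fail=0;  out ∅∪∅=∅
  n15('bbdbe'): parent n14 fail=11; on 'e' 11→0 → fail=0;  out ∅∪∅=∅
  n10('aeddec'): parent n9 fail=0; on 'c' 0 → fail=4;  out {2}∪{5}={2,5}
  n16('bbdbec'): parent n15 fail=0; on 'c' 0 → fail=4;  out {3}∪{5}={3,5}

Run:
[0] read 'a'  n0⇒n1
[1] read 'b'  n1⇒n11 ·f
[2] read 'b'  n11⇒n12
[3] read 'd'  n12⇒n13
[4] read 'b'  n13⇒n14
[5] read 'e'  n14⇒n15
[6] read 'c'  n15⇒n16  ** P3@[1:6],P5@[6:6]
[7] read 'a'  n16⇒n1 ·f
[8] read 'b'  n1⇒n11 ·f
[9] read 'a'  n11⇒n1 ·f
[10] read 'c'  n1⇒n2  ** P5@[10:10]
[11] read 'd'  n2⇒n5 ·f  ** P1@[10:11]
[12] read 'a'  n5⇒n19  ** P6@[10:12],P7@[11:12]
[13] read 'b'  n19⇒n11 ·f
[14] read 'b'  n11⇒n12
[15] read 'b'  n12⇒n12 ·f
[16] read 'd'  n12⇒n13
[17] read 'b'  n13⇒n14
[18] read 'e'  n14⇒n15
[19] read 'c'  n15⇒n16  ** P3@[14:19],P5@[19:19]
[20] read 'a'  n16⇒n1 ·f
[21] read 'e'  n1⇒n6
[22] read 'd'  n6⇒n7
[23] read 'd'  n7⇒n8
[24] read 'e'  n8⇒n9
[25] read 'c'  n9⇒n10  ** P2@[20:25],P5@[25:25]
[26] read 'd'  n10⇒n5 ·f  ** P1@[25:26]
[27] read 'a'  n5⇒n19  ** P6@[25:27],P7@[26:27]
[28] read 'b'  n19⇒n11 ·f
[29] read 'b'  n11⇒n12
[30] read 'd'  n12⇒n13
[31] read 'b'  n13⇒n14
[32] read 'e'  n14⇒n15
[33] read 'c'  n15⇒n16  ** P3@[28:33],P5@[33:33]
[34] read 'c'  n16⇒n4 ·f  ** P5@[34:34]
[35] read 'd'  n4⇒n5  ** P1@[34:35]
[36] read 'c'  n5⇒n17  ** P5@[36:36]
[37] read 'c'  n17⇒n18  ** P4@[34:37],P5@[37:37]
[38] read 'b'  n18⇒n11 ·f
[39] read 'b'  n11⇒n12
[40] read 'd'  n12⇒n13
[41] read 'b'  n13⇒n14
[42] read 'e'  n14⇒n15
[43] read 'c'  n15⇒n16  ** P3@[38:43],P5@[43:43]
[44] read 'b'  n16⇒n11 ·f
[45] read 'b'  n11⇒n12
[46] read 'b'  n12⇒n12 ·f
[47] read 'd'  n12⇒n13
[48] read 'b'  n13⇒n14

All matches (sorted): [[6,3],[6,5],[10,5],[11,1],[12,6],[12,7],[19,3],[19,5],[25,2],[25,5],[26,1],[27,6],[27,7],[33,3],[33,5],[34,5],[35,1],[36,5],[37,4],[37,5],[43,3],[43,5]]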